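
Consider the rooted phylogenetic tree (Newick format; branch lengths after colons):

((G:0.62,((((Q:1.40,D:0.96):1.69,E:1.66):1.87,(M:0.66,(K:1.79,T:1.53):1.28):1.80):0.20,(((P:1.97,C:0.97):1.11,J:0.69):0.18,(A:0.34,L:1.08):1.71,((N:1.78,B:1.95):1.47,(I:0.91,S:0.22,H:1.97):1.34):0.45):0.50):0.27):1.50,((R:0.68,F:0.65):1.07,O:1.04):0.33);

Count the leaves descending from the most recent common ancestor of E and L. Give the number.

16

The MRCA of E and L is the node subtending ((((Q,D),E),(M,(K,T))),(((P,C),J),(A,L),((N,B),(I,S,H)))).
That clade contains 16 terminal taxa: A, B, C, D, E, H, I, J, K, L, M, N, P, Q, S, T.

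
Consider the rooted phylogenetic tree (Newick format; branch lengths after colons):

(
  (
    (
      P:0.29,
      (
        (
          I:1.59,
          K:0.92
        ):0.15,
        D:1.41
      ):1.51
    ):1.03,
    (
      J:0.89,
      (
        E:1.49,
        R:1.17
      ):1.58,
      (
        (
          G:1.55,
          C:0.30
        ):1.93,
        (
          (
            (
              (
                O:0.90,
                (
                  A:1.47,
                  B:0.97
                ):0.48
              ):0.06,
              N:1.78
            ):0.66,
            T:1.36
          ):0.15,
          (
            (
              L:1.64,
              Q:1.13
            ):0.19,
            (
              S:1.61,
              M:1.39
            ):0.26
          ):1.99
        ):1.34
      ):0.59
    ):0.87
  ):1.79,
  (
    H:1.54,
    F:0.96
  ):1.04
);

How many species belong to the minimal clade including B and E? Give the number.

14

The MRCA of B and E is the node subtending (J,(E,R),((G,C),((((O,(A,B)),N),T),((L,Q),(S,M))))).
That clade contains 14 terminal taxa: A, B, C, E, G, J, L, M, N, O, Q, R, S, T.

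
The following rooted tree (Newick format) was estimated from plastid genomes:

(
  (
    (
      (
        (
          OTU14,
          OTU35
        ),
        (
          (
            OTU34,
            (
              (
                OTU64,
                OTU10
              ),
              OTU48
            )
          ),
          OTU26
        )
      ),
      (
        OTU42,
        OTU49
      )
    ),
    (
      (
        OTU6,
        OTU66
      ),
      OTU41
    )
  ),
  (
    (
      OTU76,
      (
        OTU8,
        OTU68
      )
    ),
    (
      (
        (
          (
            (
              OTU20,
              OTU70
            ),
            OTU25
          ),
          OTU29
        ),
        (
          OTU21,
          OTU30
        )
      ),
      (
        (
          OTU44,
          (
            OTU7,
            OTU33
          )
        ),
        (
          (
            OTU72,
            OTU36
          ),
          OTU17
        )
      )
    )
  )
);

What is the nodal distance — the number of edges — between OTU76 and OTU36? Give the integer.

7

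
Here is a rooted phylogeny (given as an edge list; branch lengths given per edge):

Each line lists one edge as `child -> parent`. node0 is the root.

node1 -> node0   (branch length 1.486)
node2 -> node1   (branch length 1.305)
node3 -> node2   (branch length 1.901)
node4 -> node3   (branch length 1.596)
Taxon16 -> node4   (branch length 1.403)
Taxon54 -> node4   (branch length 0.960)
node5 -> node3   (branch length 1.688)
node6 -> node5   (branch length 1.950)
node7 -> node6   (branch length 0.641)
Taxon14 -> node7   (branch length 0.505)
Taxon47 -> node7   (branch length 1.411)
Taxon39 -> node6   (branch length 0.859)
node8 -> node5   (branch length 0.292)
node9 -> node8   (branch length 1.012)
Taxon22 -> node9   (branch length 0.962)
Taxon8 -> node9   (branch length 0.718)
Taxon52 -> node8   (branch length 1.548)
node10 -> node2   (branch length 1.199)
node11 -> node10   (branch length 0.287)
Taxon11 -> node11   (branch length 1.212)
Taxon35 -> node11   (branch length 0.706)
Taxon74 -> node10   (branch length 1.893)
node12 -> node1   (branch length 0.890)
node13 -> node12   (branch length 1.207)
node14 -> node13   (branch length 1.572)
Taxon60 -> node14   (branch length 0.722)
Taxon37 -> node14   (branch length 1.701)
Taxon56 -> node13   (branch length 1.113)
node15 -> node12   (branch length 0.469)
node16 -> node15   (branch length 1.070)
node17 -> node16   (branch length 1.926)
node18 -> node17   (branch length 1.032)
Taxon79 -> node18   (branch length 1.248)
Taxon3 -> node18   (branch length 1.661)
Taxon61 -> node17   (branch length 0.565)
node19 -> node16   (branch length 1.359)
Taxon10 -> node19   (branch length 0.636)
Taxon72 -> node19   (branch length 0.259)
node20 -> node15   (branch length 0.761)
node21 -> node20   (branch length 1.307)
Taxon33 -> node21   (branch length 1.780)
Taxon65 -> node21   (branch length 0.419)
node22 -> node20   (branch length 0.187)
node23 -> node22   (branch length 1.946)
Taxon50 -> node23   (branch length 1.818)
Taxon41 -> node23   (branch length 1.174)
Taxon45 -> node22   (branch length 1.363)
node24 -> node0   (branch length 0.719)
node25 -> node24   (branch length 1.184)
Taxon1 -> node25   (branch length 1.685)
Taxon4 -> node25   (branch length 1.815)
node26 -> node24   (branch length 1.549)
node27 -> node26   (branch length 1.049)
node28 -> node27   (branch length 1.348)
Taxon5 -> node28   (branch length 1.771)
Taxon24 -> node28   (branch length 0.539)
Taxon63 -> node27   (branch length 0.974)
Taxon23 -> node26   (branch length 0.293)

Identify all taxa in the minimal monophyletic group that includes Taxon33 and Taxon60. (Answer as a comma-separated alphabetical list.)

Tracing Taxon33: it sits inside (Taxon33,Taxon65).
Tracing Taxon60: it sits inside (Taxon60,Taxon37).
The smallest clade enclosing both is (((Taxon60,Taxon37),Taxon56),((((Taxon79,Taxon3),Taxon61),(Taxon10,Taxon72)),((Taxon33,Taxon65),((Taxon50,Taxon41),Taxon45)))); the answer is its 13 terminal taxa in alphabetical order.

Taxon10, Taxon3, Taxon33, Taxon37, Taxon41, Taxon45, Taxon50, Taxon56, Taxon60, Taxon61, Taxon65, Taxon72, Taxon79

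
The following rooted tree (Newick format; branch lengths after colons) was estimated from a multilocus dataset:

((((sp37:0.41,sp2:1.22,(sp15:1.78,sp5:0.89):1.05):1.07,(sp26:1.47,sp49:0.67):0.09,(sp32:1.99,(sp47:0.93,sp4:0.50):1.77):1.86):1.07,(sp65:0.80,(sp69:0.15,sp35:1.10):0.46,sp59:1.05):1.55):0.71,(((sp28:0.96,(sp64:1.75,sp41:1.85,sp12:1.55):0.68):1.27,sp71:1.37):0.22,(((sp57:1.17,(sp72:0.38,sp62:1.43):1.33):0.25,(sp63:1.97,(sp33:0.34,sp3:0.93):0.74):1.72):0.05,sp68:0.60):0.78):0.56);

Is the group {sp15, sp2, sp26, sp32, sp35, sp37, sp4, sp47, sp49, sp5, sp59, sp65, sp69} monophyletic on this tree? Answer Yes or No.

The most recent common ancestor of these taxa subtends (((sp37,sp2,(sp15,sp5)),(sp26,sp49),(sp32,(sp47,sp4))),(sp65,(sp69,sp35),sp59)).
That clade has exactly 13 tips — every listed taxon and nothing else — so the group is monophyletic.

Yes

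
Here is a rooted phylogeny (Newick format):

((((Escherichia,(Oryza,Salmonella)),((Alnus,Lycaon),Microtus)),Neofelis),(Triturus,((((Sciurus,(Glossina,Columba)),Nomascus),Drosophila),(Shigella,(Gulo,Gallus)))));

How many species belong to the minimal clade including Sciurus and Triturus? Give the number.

9

The MRCA of Sciurus and Triturus is the node subtending (Triturus,((((Sciurus,(Glossina,Columba)),Nomascus),Drosophila),(Shigella,(Gulo,Gallus)))).
That clade contains 9 terminal taxa: Columba, Drosophila, Gallus, Glossina, Gulo, Nomascus, Sciurus, Shigella, Triturus.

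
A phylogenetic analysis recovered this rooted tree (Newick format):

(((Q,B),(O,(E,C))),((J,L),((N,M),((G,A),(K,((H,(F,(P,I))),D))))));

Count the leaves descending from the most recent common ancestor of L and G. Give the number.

The MRCA of L and G is the node subtending ((J,L),((N,M),((G,A),(K,((H,(F,(P,I))),D))))).
That clade contains 12 terminal taxa: A, D, F, G, H, I, J, K, L, M, N, P.

12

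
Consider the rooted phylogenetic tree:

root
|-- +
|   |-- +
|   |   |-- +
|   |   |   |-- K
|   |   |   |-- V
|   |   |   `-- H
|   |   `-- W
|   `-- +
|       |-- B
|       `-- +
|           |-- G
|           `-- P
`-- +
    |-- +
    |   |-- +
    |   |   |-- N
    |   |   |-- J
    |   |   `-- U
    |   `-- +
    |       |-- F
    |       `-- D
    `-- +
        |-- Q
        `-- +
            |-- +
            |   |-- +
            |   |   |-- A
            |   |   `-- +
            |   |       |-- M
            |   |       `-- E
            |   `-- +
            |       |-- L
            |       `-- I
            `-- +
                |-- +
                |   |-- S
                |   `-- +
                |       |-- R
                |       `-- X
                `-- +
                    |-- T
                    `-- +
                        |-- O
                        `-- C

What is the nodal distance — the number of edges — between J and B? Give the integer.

7

The MRCA of J and B is the root of the tree.
From J up to that node: 4 branches. From B up to the same node: 3 branches. Total: 4 + 3 = 7.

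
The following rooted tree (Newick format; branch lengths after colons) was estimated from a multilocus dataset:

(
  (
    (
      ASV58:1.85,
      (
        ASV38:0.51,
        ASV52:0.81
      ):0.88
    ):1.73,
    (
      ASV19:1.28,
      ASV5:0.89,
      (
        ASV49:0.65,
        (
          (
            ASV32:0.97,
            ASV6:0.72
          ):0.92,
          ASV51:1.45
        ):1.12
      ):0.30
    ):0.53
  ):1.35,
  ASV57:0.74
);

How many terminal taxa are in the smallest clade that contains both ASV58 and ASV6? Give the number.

9

The MRCA of ASV58 and ASV6 is the node subtending ((ASV58,(ASV38,ASV52)),(ASV19,ASV5,(ASV49,((ASV32,ASV6),ASV51)))).
That clade contains 9 terminal taxa: ASV19, ASV32, ASV38, ASV49, ASV5, ASV51, ASV52, ASV58, ASV6.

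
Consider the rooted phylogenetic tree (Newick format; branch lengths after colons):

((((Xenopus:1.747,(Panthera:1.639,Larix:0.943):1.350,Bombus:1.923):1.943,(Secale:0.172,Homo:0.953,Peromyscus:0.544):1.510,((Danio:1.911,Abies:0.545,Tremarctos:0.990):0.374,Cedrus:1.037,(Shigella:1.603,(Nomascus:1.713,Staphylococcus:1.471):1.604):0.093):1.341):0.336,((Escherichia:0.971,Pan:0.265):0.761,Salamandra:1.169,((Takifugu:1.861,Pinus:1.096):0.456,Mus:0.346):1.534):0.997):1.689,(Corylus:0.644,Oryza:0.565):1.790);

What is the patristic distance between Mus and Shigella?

6.250

The path runs Mus → … → MRCA → … → Shigella; the MRCA is the node subtending (((Xenopus,(Panthera,Larix),Bombus),(Secale,Homo,Peromyscus),((Danio,Abies,Tremarctos),Cedrus,(Shigella,(Nomascus,Staphylococcus)))),((Escherichia,Pan),Salamandra,((Takifugu,Pinus),Mus))).
Branch lengths along that path: 0.346 + 1.534 + 0.997 + 0.336 + 1.341 + 0.093 + 1.603 = 6.250.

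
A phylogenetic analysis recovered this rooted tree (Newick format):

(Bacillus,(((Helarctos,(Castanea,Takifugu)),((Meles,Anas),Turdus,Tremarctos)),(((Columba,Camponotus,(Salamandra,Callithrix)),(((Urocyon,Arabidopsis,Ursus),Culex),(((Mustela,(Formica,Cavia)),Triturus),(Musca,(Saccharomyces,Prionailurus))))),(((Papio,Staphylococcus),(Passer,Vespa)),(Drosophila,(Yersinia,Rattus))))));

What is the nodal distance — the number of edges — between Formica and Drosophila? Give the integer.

10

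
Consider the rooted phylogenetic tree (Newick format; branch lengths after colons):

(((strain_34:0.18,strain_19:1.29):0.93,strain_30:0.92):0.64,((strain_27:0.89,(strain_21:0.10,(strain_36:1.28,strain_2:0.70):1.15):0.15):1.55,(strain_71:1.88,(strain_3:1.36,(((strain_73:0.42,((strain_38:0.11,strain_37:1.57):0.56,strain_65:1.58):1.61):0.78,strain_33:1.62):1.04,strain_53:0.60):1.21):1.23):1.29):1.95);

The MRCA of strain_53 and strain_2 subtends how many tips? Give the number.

12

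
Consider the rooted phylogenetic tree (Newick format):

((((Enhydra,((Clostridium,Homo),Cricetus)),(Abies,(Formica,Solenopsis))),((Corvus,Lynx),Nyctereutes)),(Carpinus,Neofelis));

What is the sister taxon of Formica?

Solenopsis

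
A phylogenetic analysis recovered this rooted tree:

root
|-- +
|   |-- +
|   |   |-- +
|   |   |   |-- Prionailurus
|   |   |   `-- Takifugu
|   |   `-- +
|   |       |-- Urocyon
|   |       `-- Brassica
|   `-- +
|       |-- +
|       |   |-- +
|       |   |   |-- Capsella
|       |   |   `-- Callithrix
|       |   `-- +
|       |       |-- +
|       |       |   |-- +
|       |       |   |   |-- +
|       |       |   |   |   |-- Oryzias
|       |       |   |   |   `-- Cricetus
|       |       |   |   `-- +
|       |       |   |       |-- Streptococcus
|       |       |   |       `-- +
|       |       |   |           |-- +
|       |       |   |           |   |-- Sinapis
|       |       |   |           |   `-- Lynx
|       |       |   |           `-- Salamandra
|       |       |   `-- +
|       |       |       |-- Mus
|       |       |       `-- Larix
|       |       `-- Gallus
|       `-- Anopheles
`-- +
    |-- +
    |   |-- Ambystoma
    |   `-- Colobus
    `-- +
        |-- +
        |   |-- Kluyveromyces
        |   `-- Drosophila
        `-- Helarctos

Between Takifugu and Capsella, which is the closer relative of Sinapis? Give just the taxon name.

The MRCA of Sinapis and Capsella subtends ((Capsella,Callithrix),((((Oryzias,Cricetus),(Streptococcus,((Sinapis,Lynx),Salamandra))),(Mus,Larix)),Gallus)) (11 taxa).
The MRCA of Sinapis and Takifugu subtends (((Prionailurus,Takifugu),(Urocyon,Brassica)),(((Capsella,Callithrix),((((Oryzias,Cricetus),(Streptococcus,((Sinapis,Lynx),Salamandra))),(Mus,Larix)),Gallus)),Anopheles)) (16 taxa).
The first is nested inside the second, so Sinapis shares a more recent common ancestor with Capsella.

Capsella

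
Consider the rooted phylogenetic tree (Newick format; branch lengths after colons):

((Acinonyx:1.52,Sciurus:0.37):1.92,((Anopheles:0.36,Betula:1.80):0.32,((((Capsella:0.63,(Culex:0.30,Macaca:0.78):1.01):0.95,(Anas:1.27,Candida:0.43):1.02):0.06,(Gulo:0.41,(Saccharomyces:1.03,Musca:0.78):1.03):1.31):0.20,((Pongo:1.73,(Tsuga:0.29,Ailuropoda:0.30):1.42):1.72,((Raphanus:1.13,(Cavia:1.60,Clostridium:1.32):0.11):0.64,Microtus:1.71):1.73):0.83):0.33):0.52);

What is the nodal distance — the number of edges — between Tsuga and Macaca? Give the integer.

The MRCA of Tsuga and Macaca is the node subtending ((((Capsella,(Culex,Macaca)),(Anas,Candida)),(Gulo,(Saccharomyces,Musca))),((Pongo,(Tsuga,Ailuropoda)),((Raphanus,(Cavia,Clostridium)),Microtus))).
From Tsuga up to that node: 4 branches. From Macaca up to the same node: 5 branches. Total: 4 + 5 = 9.

9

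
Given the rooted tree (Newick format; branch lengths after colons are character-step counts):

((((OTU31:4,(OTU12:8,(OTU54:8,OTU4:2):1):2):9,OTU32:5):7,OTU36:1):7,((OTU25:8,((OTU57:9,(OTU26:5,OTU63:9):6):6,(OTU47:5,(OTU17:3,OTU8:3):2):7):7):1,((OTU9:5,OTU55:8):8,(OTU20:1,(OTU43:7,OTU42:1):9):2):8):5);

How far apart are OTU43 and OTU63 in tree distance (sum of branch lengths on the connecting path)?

The path runs OTU43 → … → MRCA → … → OTU63; the MRCA is the node subtending ((OTU25,((OTU57,(OTU26,OTU63)),(OTU47,(OTU17,OTU8)))),((OTU9,OTU55),(OTU20,(OTU43,OTU42)))).
Branch lengths along that path: 7 + 9 + 2 + 8 + 1 + 7 + 6 + 6 + 9 = 55.

55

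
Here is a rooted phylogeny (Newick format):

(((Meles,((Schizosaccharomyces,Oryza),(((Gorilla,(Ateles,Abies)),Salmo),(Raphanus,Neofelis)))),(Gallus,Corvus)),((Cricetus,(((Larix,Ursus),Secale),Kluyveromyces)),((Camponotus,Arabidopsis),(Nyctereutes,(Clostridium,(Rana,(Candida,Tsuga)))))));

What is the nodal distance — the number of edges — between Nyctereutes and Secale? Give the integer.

7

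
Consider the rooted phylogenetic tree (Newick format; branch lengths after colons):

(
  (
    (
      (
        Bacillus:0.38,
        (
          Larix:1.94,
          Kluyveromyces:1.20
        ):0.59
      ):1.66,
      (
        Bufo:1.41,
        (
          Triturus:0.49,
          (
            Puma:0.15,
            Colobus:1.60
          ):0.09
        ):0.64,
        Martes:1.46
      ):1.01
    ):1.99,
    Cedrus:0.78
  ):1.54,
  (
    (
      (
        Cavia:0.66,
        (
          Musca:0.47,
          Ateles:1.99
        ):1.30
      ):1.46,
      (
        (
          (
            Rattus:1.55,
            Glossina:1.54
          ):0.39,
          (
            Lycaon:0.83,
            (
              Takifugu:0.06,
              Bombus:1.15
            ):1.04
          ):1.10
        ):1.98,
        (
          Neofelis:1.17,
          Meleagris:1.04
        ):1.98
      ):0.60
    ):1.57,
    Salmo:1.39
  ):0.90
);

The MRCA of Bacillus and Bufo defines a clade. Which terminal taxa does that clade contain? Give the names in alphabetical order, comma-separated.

Tracing Bacillus: it sits inside (Bacillus,(Larix,Kluyveromyces)).
Tracing Bufo: it sits inside (Bufo,(Triturus,(Puma,Colobus)),Martes).
The smallest clade enclosing both is ((Bacillus,(Larix,Kluyveromyces)),(Bufo,(Triturus,(Puma,Colobus)),Martes)); the answer is its 8 terminal taxa in alphabetical order.

Bacillus, Bufo, Colobus, Kluyveromyces, Larix, Martes, Puma, Triturus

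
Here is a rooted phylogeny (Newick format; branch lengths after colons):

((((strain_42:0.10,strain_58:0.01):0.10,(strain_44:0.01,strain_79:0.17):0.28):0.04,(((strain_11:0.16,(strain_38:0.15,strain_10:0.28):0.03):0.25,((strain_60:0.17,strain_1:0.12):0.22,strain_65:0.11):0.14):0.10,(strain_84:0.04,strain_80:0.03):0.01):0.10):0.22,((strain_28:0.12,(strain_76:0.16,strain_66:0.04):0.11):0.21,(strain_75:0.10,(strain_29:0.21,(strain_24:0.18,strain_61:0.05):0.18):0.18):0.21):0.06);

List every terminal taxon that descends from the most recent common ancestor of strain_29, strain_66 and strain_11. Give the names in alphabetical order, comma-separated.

Tracing strain_29: it sits inside (strain_29,(strain_24,strain_61)).
Tracing strain_66: it sits inside (strain_76,strain_66).
Tracing strain_11: it sits inside (strain_11,(strain_38,strain_10)).
The smallest clade enclosing all 3 is the whole tree (their MRCA is the root), so the answer is all 19 tips in alphabetical order.

strain_1, strain_10, strain_11, strain_24, strain_28, strain_29, strain_38, strain_42, strain_44, strain_58, strain_60, strain_61, strain_65, strain_66, strain_75, strain_76, strain_79, strain_80, strain_84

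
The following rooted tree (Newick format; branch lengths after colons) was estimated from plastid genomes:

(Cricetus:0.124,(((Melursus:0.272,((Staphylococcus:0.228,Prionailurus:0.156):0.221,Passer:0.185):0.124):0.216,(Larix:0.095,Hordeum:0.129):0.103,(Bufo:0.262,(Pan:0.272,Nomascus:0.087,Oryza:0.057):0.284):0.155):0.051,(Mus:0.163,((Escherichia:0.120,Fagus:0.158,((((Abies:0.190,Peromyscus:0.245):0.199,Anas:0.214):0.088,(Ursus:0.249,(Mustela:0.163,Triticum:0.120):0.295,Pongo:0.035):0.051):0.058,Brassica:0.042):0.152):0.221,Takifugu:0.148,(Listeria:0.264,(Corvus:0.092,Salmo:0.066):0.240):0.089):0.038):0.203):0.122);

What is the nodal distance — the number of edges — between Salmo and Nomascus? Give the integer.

The MRCA of Salmo and Nomascus is the node subtending (((Melursus,((Staphylococcus,Prionailurus),Passer)),(Larix,Hordeum),(Bufo,(Pan,Nomascus,Oryza))),(Mus,((Escherichia,Fagus,((((Abies,Peromyscus),Anas),(Ursus,(Mustela,Triticum),Pongo)),Brassica)),Takifugu,(Listeria,(Corvus,Salmo))))).
From Salmo up to that node: 5 branches. From Nomascus up to the same node: 4 branches. Total: 5 + 4 = 9.

9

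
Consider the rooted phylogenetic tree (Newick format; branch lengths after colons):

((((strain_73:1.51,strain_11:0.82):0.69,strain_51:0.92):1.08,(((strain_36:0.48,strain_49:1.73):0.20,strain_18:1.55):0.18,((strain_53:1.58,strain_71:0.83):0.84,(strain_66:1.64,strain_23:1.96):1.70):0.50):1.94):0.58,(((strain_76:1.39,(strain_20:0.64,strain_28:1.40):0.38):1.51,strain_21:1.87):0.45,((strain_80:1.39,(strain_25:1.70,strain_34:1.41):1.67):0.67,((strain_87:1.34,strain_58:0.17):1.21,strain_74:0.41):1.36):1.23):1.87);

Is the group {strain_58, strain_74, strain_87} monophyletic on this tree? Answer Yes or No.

The most recent common ancestor of these taxa subtends ((strain_87,strain_58),strain_74).
That clade has exactly 3 tips — every listed taxon and nothing else — so the group is monophyletic.

Yes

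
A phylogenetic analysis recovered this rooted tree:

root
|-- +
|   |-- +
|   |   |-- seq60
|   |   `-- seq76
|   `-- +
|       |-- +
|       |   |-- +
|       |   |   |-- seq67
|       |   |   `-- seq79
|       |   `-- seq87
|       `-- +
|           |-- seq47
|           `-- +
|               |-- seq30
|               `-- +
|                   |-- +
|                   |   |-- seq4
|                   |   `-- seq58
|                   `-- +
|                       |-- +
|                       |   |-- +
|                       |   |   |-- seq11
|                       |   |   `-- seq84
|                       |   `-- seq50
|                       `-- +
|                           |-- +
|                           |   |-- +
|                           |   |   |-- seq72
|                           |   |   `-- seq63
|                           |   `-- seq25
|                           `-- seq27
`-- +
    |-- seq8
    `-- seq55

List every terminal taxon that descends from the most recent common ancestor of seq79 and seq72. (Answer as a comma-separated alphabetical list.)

seq11, seq25, seq27, seq30, seq4, seq47, seq50, seq58, seq63, seq67, seq72, seq79, seq84, seq87

Tracing seq79: it sits inside (seq67,seq79).
Tracing seq72: it sits inside (seq72,seq63).
The smallest clade enclosing both is (((seq67,seq79),seq87),(seq47,(seq30,((seq4,seq58),(((seq11,seq84),seq50),(((seq72,seq63),seq25),seq27)))))); the answer is its 14 terminal taxa in alphabetical order.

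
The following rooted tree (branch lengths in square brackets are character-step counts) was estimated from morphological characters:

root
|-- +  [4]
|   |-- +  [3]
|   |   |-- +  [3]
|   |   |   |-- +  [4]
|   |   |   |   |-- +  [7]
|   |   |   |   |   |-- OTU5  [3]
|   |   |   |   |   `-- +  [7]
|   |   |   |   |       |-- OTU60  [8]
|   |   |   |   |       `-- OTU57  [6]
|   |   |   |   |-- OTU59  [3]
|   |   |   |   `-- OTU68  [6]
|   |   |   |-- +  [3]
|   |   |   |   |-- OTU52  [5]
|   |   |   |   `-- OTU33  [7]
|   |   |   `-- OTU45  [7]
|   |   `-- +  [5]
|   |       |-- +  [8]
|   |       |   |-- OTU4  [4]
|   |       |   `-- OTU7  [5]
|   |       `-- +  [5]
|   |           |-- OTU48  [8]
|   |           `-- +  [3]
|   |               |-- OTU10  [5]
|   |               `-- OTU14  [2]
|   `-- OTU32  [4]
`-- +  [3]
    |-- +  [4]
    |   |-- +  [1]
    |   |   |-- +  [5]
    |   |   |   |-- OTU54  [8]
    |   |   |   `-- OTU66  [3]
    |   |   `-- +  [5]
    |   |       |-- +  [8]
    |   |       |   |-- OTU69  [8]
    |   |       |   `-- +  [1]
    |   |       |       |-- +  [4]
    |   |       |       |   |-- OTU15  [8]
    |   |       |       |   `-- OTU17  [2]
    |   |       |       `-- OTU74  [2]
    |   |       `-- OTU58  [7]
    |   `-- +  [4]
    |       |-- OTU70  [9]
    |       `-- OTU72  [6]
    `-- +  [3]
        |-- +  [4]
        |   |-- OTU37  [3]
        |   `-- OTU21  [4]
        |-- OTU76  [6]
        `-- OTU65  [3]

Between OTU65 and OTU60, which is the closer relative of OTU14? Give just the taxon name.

OTU60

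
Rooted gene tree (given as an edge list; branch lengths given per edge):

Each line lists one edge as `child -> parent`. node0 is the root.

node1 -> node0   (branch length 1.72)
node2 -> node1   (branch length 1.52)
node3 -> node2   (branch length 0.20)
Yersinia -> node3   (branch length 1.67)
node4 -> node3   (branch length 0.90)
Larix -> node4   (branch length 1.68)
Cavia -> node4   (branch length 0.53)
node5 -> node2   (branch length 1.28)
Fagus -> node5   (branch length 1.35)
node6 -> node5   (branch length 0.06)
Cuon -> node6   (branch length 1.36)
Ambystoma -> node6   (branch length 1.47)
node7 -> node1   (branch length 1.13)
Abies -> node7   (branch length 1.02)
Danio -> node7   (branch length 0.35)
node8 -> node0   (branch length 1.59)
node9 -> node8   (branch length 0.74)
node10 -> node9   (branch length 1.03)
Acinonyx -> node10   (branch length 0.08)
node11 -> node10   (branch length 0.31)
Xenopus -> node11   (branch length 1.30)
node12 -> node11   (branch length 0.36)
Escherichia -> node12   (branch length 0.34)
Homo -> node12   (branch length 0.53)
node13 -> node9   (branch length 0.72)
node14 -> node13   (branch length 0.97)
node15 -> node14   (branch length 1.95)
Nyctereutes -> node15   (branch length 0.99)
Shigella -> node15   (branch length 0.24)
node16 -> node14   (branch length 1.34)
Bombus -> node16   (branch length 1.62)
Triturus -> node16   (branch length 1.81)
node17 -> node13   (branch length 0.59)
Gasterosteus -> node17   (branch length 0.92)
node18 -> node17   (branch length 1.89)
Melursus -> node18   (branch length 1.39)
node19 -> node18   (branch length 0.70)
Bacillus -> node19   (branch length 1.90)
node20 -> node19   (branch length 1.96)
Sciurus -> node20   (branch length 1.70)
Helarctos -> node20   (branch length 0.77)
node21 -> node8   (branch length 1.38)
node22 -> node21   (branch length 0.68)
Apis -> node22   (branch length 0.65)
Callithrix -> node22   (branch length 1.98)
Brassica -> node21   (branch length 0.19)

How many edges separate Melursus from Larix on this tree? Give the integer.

11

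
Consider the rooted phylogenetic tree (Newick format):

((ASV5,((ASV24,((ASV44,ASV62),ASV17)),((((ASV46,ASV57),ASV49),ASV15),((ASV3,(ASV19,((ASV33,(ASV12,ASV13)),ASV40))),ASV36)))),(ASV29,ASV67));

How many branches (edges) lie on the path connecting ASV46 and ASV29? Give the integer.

9

The MRCA of ASV46 and ASV29 is the root of the tree.
From ASV46 up to that node: 7 branches. From ASV29 up to the same node: 2 branches. Total: 7 + 2 = 9.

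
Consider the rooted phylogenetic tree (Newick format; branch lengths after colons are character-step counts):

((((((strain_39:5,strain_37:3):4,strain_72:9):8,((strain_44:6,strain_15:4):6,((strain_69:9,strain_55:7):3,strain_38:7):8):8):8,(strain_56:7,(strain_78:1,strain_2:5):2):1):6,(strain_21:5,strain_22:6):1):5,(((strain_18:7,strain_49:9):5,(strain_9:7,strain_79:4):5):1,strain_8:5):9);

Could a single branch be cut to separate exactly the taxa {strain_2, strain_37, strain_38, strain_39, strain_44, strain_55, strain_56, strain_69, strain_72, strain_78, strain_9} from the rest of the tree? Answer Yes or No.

The MRCA of the listed taxa is the root, so the smallest clade containing them is the whole tree.
That clade also contains strain_15, strain_18, strain_21, strain_22, strain_49, strain_79, strain_8, which are not in the proposed group, so the group is not monophyletic.

No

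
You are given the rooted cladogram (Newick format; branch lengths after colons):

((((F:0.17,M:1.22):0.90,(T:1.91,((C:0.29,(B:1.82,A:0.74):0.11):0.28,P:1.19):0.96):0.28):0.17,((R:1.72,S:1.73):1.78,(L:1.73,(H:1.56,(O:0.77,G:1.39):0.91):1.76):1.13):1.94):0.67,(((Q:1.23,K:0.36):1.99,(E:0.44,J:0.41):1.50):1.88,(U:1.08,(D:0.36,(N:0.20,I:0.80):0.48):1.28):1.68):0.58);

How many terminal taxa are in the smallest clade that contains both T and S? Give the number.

The MRCA of T and S is the node subtending (((F,M),(T,((C,(B,A)),P))),((R,S),(L,(H,(O,G))))).
That clade contains 13 terminal taxa: A, B, C, F, G, H, L, M, O, P, R, S, T.

13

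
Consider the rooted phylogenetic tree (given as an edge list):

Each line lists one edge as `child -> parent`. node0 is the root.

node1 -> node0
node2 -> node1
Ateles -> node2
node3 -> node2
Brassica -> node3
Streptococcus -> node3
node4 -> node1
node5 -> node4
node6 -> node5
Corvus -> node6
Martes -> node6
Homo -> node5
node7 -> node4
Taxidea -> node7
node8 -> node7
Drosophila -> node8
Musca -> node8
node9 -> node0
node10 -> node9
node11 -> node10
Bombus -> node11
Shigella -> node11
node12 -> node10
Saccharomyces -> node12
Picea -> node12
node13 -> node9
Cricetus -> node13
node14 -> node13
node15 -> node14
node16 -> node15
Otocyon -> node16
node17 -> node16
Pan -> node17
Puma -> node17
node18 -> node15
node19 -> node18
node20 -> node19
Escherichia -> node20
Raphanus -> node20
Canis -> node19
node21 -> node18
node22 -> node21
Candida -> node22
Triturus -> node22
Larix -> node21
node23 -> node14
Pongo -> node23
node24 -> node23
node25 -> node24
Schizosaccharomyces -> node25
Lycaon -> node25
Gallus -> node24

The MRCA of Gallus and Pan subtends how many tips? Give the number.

13

The MRCA of Gallus and Pan is the node subtending (((Otocyon,(Pan,Puma)),(((Escherichia,Raphanus),Canis),((Candida,Triturus),Larix))),(Pongo,((Schizosaccharomyces,Lycaon),Gallus))).
That clade contains 13 terminal taxa: Candida, Canis, Escherichia, Gallus, Larix, Lycaon, Otocyon, Pan, Pongo, Puma, Raphanus, Schizosaccharomyces, Triturus.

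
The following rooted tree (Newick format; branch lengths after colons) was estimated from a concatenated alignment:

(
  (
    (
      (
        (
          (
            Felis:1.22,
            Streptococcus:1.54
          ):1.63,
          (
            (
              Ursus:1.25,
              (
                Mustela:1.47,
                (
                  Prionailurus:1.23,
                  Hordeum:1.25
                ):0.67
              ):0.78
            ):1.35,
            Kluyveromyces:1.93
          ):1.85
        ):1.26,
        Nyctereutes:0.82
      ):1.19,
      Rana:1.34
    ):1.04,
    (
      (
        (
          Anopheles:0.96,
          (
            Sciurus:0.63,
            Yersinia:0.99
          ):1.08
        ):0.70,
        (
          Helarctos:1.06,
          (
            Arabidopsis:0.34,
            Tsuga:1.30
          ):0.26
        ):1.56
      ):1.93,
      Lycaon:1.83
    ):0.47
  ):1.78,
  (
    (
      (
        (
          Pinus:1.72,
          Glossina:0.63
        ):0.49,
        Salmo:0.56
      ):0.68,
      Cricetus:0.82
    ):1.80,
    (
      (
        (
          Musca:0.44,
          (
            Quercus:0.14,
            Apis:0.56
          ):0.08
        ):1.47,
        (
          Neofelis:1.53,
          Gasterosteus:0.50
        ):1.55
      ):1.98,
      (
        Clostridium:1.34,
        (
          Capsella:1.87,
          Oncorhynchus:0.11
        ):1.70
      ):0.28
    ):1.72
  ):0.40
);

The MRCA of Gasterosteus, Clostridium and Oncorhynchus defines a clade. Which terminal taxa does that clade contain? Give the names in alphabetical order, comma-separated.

Apis, Capsella, Clostridium, Gasterosteus, Musca, Neofelis, Oncorhynchus, Quercus

Tracing Gasterosteus: it sits inside (Neofelis,Gasterosteus).
Tracing Clostridium: it sits inside (Clostridium,(Capsella,Oncorhynchus)).
Tracing Oncorhynchus: it sits inside (Capsella,Oncorhynchus).
The smallest clade enclosing all 3 is (((Musca,(Quercus,Apis)),(Neofelis,Gasterosteus)),(Clostridium,(Capsella,Oncorhynchus))); the answer is its 8 terminal taxa in alphabetical order.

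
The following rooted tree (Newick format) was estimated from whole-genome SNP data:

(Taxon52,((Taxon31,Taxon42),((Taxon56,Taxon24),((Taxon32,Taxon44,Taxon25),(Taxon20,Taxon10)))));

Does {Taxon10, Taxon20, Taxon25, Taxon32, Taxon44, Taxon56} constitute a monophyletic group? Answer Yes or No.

No

The MRCA of the listed taxa subtends ((Taxon56,Taxon24),((Taxon32,Taxon44,Taxon25),(Taxon20,Taxon10))).
That clade also contains Taxon24, which is not in the proposed group, so the group is not monophyletic.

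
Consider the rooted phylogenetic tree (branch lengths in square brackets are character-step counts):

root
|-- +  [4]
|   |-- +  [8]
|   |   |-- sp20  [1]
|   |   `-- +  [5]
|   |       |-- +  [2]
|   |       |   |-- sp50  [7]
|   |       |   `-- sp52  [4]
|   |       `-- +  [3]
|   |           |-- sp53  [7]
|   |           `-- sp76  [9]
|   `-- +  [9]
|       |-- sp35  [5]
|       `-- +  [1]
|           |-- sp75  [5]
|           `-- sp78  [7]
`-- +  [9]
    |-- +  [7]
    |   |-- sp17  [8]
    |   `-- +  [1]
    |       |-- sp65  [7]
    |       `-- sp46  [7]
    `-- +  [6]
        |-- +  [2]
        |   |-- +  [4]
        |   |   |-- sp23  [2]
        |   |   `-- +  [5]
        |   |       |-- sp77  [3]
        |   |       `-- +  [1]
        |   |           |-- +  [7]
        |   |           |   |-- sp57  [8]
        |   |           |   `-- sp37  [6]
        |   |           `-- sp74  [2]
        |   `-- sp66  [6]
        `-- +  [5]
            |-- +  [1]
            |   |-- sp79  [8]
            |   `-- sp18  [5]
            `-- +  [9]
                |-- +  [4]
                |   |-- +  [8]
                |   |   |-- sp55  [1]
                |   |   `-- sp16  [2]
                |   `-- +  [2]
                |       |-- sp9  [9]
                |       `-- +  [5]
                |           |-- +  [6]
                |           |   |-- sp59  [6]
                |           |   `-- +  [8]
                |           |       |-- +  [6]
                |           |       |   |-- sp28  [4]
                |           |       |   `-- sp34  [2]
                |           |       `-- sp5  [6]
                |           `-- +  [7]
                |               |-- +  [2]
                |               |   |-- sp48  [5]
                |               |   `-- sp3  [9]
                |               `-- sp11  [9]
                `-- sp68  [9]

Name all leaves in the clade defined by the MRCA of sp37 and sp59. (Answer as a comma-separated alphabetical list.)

sp11, sp16, sp18, sp23, sp28, sp3, sp34, sp37, sp48, sp5, sp55, sp57, sp59, sp66, sp68, sp74, sp77, sp79, sp9

Tracing sp37: it sits inside (sp57,sp37).
Tracing sp59: it sits inside (sp59,((sp28,sp34),sp5)).
The smallest clade enclosing both is (((sp23,(sp77,((sp57,sp37),sp74))),sp66),((sp79,sp18),(((sp55,sp16),(sp9,((sp59,((sp28,sp34),sp5)),((sp48,sp3),sp11)))),sp68))); the answer is its 19 terminal taxa in alphabetical order.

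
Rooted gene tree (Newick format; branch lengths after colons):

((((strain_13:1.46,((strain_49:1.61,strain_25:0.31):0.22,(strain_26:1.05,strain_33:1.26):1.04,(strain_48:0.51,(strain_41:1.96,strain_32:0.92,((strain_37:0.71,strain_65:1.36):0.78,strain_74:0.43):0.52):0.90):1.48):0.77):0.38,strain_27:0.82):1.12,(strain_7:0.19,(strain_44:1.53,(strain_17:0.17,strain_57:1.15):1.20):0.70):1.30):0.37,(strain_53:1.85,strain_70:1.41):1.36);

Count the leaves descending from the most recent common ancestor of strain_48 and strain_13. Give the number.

11

The MRCA of strain_48 and strain_13 is the node subtending (strain_13,((strain_49,strain_25),(strain_26,strain_33),(strain_48,(strain_41,strain_32,((strain_37,strain_65),strain_74))))).
That clade contains 11 terminal taxa: strain_13, strain_25, strain_26, strain_32, strain_33, strain_37, strain_41, strain_48, strain_49, strain_65, strain_74.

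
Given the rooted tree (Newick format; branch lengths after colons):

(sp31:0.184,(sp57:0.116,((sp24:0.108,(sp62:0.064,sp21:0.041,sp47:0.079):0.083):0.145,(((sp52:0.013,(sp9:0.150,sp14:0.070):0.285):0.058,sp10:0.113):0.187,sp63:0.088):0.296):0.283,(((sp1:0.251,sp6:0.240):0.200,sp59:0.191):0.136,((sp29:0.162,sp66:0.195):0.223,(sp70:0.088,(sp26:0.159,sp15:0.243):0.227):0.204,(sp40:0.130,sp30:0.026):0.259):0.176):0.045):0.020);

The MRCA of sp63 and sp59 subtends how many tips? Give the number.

20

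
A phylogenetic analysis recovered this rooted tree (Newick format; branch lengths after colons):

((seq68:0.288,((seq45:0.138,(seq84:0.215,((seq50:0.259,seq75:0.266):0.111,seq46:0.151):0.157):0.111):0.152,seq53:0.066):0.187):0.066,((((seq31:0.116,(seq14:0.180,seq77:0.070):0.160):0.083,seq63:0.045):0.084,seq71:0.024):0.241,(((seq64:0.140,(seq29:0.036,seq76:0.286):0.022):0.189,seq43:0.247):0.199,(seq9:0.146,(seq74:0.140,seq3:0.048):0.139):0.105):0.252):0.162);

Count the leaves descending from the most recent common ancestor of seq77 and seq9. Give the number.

12

The MRCA of seq77 and seq9 is the node subtending ((((seq31,(seq14,seq77)),seq63),seq71),(((seq64,(seq29,seq76)),seq43),(seq9,(seq74,seq3)))).
That clade contains 12 terminal taxa: seq14, seq29, seq3, seq31, seq43, seq63, seq64, seq71, seq74, seq76, seq77, seq9.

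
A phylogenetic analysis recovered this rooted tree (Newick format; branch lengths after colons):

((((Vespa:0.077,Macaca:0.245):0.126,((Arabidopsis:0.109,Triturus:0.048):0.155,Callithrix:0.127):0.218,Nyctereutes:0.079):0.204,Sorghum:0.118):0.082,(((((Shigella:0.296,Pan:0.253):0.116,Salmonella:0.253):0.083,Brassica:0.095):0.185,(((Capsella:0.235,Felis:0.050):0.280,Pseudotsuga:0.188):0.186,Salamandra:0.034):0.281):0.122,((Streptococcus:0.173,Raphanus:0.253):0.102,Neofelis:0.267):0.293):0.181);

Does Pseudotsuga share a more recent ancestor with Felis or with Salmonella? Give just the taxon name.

The MRCA of Pseudotsuga and Felis subtends ((Capsella,Felis),Pseudotsuga) (3 taxa).
The MRCA of Pseudotsuga and Salmonella subtends ((((Shigella,Pan),Salmonella),Brassica),(((Capsella,Felis),Pseudotsuga),Salamandra)) (8 taxa).
The first is nested inside the second, so Pseudotsuga shares a more recent common ancestor with Felis.

Felis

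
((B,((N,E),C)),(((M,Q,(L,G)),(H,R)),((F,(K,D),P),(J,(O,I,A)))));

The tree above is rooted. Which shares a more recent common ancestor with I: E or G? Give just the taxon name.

The MRCA of I and G subtends (((M,Q,(L,G)),(H,R)),((F,(K,D),P),(J,(O,I,A)))) (14 taxa).
The MRCA of I and E is the root, subtending the entire tree (18 taxa).
The first is nested inside the second, so I shares a more recent common ancestor with G.

G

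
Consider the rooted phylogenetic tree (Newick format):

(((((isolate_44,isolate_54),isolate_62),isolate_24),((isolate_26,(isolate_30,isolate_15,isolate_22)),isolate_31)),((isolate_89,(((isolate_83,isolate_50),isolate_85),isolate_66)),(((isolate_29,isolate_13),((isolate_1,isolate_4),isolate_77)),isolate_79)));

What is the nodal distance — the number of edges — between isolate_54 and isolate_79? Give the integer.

8

The MRCA of isolate_54 and isolate_79 is the root of the tree.
From isolate_54 up to that node: 5 branches. From isolate_79 up to the same node: 3 branches. Total: 5 + 3 = 8.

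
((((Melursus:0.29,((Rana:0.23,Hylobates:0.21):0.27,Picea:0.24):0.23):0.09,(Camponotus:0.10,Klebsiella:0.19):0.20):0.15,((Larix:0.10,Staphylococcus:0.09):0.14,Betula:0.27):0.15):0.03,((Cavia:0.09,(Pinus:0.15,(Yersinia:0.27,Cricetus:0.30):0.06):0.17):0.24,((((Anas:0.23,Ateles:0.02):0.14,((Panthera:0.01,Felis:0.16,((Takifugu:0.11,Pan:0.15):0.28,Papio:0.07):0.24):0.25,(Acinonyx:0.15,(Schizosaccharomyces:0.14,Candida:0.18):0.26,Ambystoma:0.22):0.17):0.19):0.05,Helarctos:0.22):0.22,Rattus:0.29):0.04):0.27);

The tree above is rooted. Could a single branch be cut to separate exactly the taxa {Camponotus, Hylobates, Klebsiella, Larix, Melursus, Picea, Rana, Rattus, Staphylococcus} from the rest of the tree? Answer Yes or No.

The MRCA of the listed taxa is the root, so the smallest clade containing them is the whole tree.
That clade also contains Acinonyx, Ambystoma, Anas, Ateles, Betula, Candida, Cavia, Cricetus, Felis, Helarctos, Pan, Panthera, Papio, Pinus, Schizosaccharomyces, Takifugu, Yersinia, which are not in the proposed group, so the group is not monophyletic.

No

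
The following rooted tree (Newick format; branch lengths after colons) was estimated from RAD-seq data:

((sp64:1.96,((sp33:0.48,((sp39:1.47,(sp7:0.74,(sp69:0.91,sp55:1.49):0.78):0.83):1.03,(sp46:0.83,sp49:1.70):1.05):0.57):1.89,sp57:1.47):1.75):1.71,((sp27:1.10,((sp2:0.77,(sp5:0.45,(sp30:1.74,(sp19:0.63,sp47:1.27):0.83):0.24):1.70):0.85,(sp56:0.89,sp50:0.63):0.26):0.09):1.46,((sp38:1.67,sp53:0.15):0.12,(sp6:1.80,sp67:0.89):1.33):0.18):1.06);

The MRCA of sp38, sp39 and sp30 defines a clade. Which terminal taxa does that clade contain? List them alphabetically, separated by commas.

sp19, sp2, sp27, sp30, sp33, sp38, sp39, sp46, sp47, sp49, sp5, sp50, sp53, sp55, sp56, sp57, sp6, sp64, sp67, sp69, sp7

Tracing sp38: it sits inside (sp38,sp53).
Tracing sp39: it sits inside (sp39,(sp7,(sp69,sp55))).
Tracing sp30: it sits inside (sp30,(sp19,sp47)).
The smallest clade enclosing all 3 is the whole tree (their MRCA is the root), so the answer is all 21 tips in alphabetical order.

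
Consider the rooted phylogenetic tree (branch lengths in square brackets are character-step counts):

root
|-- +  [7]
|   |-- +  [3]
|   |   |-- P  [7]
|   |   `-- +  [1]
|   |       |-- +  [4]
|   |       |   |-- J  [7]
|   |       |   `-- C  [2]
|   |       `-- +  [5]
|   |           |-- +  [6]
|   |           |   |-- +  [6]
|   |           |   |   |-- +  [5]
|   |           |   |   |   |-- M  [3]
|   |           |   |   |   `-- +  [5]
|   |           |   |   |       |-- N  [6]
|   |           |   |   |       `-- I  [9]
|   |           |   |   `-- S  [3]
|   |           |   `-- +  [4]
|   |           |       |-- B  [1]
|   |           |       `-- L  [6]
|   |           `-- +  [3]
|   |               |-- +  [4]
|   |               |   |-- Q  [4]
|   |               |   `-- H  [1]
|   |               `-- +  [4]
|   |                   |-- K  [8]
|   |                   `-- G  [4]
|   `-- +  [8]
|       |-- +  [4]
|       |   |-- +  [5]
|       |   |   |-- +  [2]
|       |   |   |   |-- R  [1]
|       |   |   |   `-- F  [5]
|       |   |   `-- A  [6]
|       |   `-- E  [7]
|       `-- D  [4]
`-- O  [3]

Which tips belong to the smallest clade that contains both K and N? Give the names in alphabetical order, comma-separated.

Tracing K: it sits inside (K,G).
Tracing N: it sits inside (N,I).
The smallest clade enclosing both is ((((M,(N,I)),S),(B,L)),((Q,H),(K,G))); the answer is its 10 terminal taxa in alphabetical order.

B, G, H, I, K, L, M, N, Q, S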